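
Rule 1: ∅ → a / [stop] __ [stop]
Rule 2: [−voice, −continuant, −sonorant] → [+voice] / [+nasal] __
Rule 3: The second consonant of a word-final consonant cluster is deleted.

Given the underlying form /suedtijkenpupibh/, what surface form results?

Rule 1 (stop-cluster a-epenthesis): /d/ and /t/ form a stop–stop cluster, so [a] is inserted between them. /suedtijkenpupibh/ → suedatijkenpupibh.
Rule 2 (post-nasal voicing): /p/ is a voiceless stop immediately after the nasal /n/, so it voices to [b]. /suedatijkenpupibh/ → suedatijkenbupibh.
Rule 3 (final cluster simplification): /h/ is the second consonant of a word-final cluster /bh/, so it deletes. /suedatijkenbupibh/ → suedatijkenbupib.

suedatijkenbupib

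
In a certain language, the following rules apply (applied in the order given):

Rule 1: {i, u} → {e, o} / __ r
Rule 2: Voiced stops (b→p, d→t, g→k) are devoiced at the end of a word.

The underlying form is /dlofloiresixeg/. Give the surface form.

dlofloeresixek

Rule 1 (pre-rhotic lowering): /i/ is a high vowel immediately before /r/, so it lowers to [e]. /dlofloiresixeg/ → dlofloeresixeg.
Rule 2 (final devoicing): /g/ is a voiced stop in word-final position, so it devoices to [k]. /dlofloeresixeg/ → dlofloeresixek.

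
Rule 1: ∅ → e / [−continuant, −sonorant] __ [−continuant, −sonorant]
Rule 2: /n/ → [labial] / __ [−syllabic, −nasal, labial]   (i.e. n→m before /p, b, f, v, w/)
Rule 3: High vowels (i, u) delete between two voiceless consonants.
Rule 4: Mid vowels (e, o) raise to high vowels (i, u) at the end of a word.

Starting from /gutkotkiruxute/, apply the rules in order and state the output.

Rule 1 (stop-cluster e-epenthesis): /t/ and /k/ form a stop–stop cluster, so [e] is inserted between them. /t/ and /k/ form a stop–stop cluster, so [e] is inserted between them. /gutkotkiruxute/ → gutekotekiruxute.
Rule 2 (nasal place assimilation): no segment meets the environment; /gutekotekiruxute/ is unchanged.
Rule 3 (high vowel syncope): /u/ is a high vowel flanked by voiceless consonants /x/ and /t/, so it deletes. /gutekotekiruxute/ → gutekotekiruxte.
Rule 4 (final vowel raising): /e/ is a mid vowel in word-final position, so it raises to [i]. /gutekotekiruxte/ → gutekotekiruxti.

gutekotekiruxti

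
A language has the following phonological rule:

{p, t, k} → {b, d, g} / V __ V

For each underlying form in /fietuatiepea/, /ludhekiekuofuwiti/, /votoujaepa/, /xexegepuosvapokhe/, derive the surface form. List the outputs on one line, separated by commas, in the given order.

/fietuatiepea/: /t/ is a voiceless stop between vowels /e/ and /u/, so it voices to [d]. /t/ is a voiceless stop between vowels /a/ and /i/, so it voices to [d]. /p/ is a voiceless stop between vowels /e/ and /e/, so it voices to [b]. → [fieduadiebea].
/ludhekiekuofuwiti/: /k/ is a voiceless stop between vowels /e/ and /i/, so it voices to [g]. /k/ is a voiceless stop between vowels /e/ and /u/, so it voices to [g]. /t/ is a voiceless stop between vowels /i/ and /i/, so it voices to [d]. → [ludhegieguofuwidi].
/votoujaepa/: /t/ is a voiceless stop between vowels /o/ and /o/, so it voices to [d]. /p/ is a voiceless stop between vowels /e/ and /a/, so it voices to [b]. → [vodoujaeba].
/xexegepuosvapokhe/: /p/ is a voiceless stop between vowels /e/ and /u/, so it voices to [b]. /p/ is a voiceless stop between vowels /a/ and /o/, so it voices to [b]. → [xexegebuosvabokhe].

fieduadiebea, ludhegieguofuwidi, vodoujaeba, xexegebuosvabokhe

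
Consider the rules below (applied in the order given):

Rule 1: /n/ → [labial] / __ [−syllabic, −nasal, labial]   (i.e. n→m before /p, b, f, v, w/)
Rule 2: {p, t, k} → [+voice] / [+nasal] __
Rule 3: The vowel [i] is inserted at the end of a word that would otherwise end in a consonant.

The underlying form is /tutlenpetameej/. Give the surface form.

tutlembetameeji

Rule 1 (nasal place assimilation): /n/ precedes the labial consonant /p/, so it assimilates in place to [m]. /tutlenpetameej/ → tutlempetameej.
Rule 2 (post-nasal voicing): /p/ is a voiceless stop immediately after the nasal /m/, so it voices to [b]. /tutlempetameej/ → tutlembetameej.
Rule 3 (final i-epenthesis): the form ends in the consonant /j/, so [i] is inserted word-finally. /tutlembetameej/ → tutlembetameeji.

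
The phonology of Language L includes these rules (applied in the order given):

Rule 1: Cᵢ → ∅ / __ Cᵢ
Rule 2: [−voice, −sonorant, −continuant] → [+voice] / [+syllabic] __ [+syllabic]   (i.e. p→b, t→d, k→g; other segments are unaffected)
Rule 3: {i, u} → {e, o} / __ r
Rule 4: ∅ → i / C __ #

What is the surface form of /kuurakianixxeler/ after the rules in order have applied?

Rule 1 (degemination): /xx/ is a geminate; the first /x/ deletes. /kuurakianixxeler/ → kuurakianixeler.
Rule 2 (intervocalic voicing): /k/ is a voiceless stop between vowels /a/ and /i/, so it voices to [g]. /kuurakianixeler/ → kuuragianixeler.
Rule 3 (pre-rhotic lowering): /u/ is a high vowel immediately before /r/, so it lowers to [o]. /kuuragianixeler/ → kuoragianixeler.
Rule 4 (final i-epenthesis): the form ends in the consonant /r/, so [i] is inserted word-finally. /kuoragianixeler/ → kuoragianixeleri.

kuoragianixeleri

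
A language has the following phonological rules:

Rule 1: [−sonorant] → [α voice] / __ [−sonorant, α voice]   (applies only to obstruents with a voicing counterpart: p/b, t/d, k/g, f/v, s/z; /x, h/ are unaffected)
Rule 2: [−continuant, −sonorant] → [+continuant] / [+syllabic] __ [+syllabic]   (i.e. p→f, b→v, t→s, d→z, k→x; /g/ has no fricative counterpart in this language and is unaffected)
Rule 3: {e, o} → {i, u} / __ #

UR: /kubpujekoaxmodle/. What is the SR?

kuppujexoaxmodli

Rule 1 (regressive voicing assimilation): /b/ precedes the voiceless obstruent /p/, so it devoices to [p] by assimilation. /kubpujekoaxmodle/ → kuppujekoaxmodle.
Rule 2 (intervocalic spirantization): /k/ is a stop between vowels /e/ and /o/, so it spirantizes to the fricative [x]. /kuppujekoaxmodle/ → kuppujexoaxmodle.
Rule 3 (final vowel raising): /e/ is a mid vowel in word-final position, so it raises to [i]. /kuppujexoaxmodle/ → kuppujexoaxmodli.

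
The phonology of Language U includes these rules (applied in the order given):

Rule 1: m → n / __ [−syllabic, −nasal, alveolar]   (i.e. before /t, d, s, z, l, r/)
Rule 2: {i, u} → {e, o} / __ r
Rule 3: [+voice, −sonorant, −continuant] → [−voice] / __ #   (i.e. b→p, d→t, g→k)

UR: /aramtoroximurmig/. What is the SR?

arantoroximormik

Rule 1 (nasal place assimilation): /m/ precedes the alveolar consonant /t/, so it assimilates in place to [n]. /aramtoroximurmig/ → arantoroximurmig.
Rule 2 (pre-rhotic lowering): /u/ is a high vowel immediately before /r/, so it lowers to [o]. /arantoroximurmig/ → arantoroximormig.
Rule 3 (final devoicing): /g/ is a voiced stop in word-final position, so it devoices to [k]. /arantoroximormig/ → arantoroximormik.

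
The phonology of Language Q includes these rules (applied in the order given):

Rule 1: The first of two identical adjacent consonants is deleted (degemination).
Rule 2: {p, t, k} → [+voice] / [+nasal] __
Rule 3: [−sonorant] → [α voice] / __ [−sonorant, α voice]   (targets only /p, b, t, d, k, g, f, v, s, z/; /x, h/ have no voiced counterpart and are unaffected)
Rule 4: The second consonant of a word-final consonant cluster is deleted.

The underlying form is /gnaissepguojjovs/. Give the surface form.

gnaisebguojof

Rule 1 (degemination): /ss/ is a geminate; the first /s/ deletes. /jj/ is a geminate; the first /j/ deletes. /gnaissepguojjovs/ → gnaisepguojovs.
Rule 2 (post-nasal voicing): no segment meets the environment; /gnaisepguojovs/ is unchanged.
Rule 3 (regressive voicing assimilation): /p/ precedes the voiced obstruent /g/, so it voices to [b] by assimilation. /v/ precedes the voiceless obstruent /s/, so it devoices to [f] by assimilation. /gnaisepguojovs/ → gnaisebguojofs.
Rule 4 (final cluster simplification): /s/ is the second consonant of a word-final cluster /fs/, so it deletes. /gnaisebguojofs/ → gnaisebguojof.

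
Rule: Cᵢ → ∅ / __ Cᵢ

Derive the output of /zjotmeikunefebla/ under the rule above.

No segment of /zjotmeikunefebla/ meets the structural description of the rule, so the form surfaces unchanged.

zjotmeikunefebla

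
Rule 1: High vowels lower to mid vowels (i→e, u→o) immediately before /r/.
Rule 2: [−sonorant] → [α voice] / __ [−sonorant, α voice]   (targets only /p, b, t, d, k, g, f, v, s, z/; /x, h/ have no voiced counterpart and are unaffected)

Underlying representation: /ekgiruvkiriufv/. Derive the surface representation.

Rule 1 (pre-rhotic lowering): /i/ is a high vowel immediately before /r/, so it lowers to [e]. /i/ is a high vowel immediately before /r/, so it lowers to [e]. /ekgiruvkiriufv/ → ekgeruvkeriufv.
Rule 2 (regressive voicing assimilation): /k/ precedes the voiced obstruent /g/, so it voices to [g] by assimilation. /v/ precedes the voiceless obstruent /k/, so it devoices to [f] by assimilation. /f/ precedes the voiced obstruent /v/, so it voices to [v] by assimilation. /ekgeruvkeriufv/ → eggerufkeriuvv.

eggerufkeriuvv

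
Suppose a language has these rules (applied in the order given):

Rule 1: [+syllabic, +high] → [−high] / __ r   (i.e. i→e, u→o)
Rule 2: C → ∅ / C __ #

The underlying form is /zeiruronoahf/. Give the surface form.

zeeroronoah

Rule 1 (pre-rhotic lowering): /i/ is a high vowel immediately before /r/, so it lowers to [e]. /u/ is a high vowel immediately before /r/, so it lowers to [o]. /zeiruronoahf/ → zeeroronoahf.
Rule 2 (final cluster simplification): /f/ is the second consonant of a word-final cluster /hf/, so it deletes. /zeeroronoahf/ → zeeroronoah.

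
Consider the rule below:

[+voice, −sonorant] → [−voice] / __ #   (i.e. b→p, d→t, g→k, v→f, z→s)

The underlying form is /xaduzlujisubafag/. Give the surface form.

Scanning /xaduzlujisubafag/: /d/ at position 3 is not in the conditioning environment; /z/ at position 5 is not in the conditioning environment; /b/ at position 12 is not in the conditioning environment; /g/ is a voiced obstruent in word-final position, so it devoices to [k].
Result: [xaduzlujisubafak].

xaduzlujisubafak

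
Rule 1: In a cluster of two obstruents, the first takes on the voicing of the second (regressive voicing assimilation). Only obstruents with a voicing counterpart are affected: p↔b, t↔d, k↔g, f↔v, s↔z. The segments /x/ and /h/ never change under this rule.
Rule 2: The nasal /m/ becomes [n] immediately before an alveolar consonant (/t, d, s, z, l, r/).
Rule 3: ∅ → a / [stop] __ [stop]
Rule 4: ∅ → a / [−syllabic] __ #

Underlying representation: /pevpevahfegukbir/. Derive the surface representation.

pefpevahfegugabira

Rule 1 (regressive voicing assimilation): /v/ precedes the voiceless obstruent /p/, so it devoices to [f] by assimilation. /k/ precedes the voiced obstruent /b/, so it voices to [g] by assimilation. /pevpevahfegukbir/ → pefpevahfegugbir.
Rule 2 (nasal place assimilation): no segment meets the environment; /pefpevahfegugbir/ is unchanged.
Rule 3 (stop-cluster a-epenthesis): /g/ and /b/ form a stop–stop cluster, so [a] is inserted between them. /pefpevahfegugbir/ → pefpevahfegugabir.
Rule 4 (final a-epenthesis): the form ends in the consonant /r/, so [a] is inserted word-finally. /pefpevahfegugabir/ → pefpevahfegugabira.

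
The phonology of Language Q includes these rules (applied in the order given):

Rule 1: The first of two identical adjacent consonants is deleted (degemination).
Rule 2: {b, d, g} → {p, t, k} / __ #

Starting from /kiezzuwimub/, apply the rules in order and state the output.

Rule 1 (degemination): /zz/ is a geminate; the first /z/ deletes. /kiezzuwimub/ → kiezuwimub.
Rule 2 (final devoicing): /b/ is a voiced stop in word-final position, so it devoices to [p]. /kiezuwimub/ → kiezuwimup.

kiezuwimup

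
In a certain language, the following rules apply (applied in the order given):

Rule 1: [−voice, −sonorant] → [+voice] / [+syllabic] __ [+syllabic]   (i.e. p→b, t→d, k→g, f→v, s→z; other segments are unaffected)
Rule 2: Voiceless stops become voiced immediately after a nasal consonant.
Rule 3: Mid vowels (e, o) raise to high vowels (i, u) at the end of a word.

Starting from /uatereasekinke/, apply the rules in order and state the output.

uadereazegingi

Rule 1 (intervocalic voicing): /t/ is a voiceless obstruent between vowels /a/ and /e/, so it voices to [d]. /s/ is a voiceless obstruent between vowels /a/ and /e/, so it voices to [z]. /k/ is a voiceless obstruent between vowels /e/ and /i/, so it voices to [g]. /uatereasekinke/ → uadereazeginke.
Rule 2 (post-nasal voicing): /k/ is a voiceless stop immediately after the nasal /n/, so it voices to [g]. /uadereazeginke/ → uadereazeginge.
Rule 3 (final vowel raising): /e/ is a mid vowel in word-final position, so it raises to [i]. /uadereazeginge/ → uadereazegingi.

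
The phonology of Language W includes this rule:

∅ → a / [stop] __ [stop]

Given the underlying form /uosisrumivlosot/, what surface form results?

No segment of /uosisrumivlosot/ meets the structural description of the rule, so the form surfaces unchanged.

uosisrumivlosot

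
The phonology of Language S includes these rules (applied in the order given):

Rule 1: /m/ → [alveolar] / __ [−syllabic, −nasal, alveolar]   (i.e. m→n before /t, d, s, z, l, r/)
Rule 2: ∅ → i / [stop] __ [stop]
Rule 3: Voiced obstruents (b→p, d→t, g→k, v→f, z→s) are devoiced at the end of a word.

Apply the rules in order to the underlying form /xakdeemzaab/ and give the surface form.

xakideenzaap

Rule 1 (nasal place assimilation): /m/ precedes the alveolar consonant /z/, so it assimilates in place to [n]. /xakdeemzaab/ → xakdeenzaab.
Rule 2 (stop-cluster i-epenthesis): /k/ and /d/ form a stop–stop cluster, so [i] is inserted between them. /xakdeenzaab/ → xakideenzaab.
Rule 3 (final devoicing): /b/ is a voiced obstruent in word-final position, so it devoices to [p]. /xakideenzaab/ → xakideenzaap.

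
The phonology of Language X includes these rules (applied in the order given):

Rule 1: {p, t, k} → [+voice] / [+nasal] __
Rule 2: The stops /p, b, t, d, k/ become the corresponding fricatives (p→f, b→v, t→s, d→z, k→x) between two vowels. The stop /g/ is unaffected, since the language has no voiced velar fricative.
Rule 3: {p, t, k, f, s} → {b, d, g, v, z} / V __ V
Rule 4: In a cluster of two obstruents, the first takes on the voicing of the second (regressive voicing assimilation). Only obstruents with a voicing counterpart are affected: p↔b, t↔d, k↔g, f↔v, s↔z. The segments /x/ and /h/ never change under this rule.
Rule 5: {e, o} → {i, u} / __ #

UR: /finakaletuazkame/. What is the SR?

finaxalezuaskami

Rule 1 (post-nasal voicing): no segment meets the environment; /finakaletuazkame/ is unchanged.
Rule 2 (intervocalic spirantization): /k/ is a stop between vowels /a/ and /a/, so it spirantizes to the fricative [x]. /t/ is a stop between vowels /e/ and /u/, so it spirantizes to the fricative [s]. /finakaletuazkame/ → finaxalesuazkame.
Rule 3 (intervocalic voicing): /s/ is a voiceless obstruent between vowels /e/ and /u/, so it voices to [z]. /finaxalesuazkame/ → finaxalezuazkame.
Rule 4 (regressive voicing assimilation): /z/ precedes the voiceless obstruent /k/, so it devoices to [s] by assimilation. /finaxalezuazkame/ → finaxalezuaskame.
Rule 5 (final vowel raising): /e/ is a mid vowel in word-final position, so it raises to [i]. /finaxalezuaskame/ → finaxalezuaskami.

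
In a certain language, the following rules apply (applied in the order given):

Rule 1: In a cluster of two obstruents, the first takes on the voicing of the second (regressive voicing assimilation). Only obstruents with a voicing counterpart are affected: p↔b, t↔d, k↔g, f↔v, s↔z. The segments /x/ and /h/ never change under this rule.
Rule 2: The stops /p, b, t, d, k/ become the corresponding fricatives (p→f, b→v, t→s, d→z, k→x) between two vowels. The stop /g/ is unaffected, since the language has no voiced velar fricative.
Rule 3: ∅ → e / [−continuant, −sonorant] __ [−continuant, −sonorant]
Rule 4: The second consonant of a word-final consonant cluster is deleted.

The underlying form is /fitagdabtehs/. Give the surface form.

fisagedapeteh

Rule 1 (regressive voicing assimilation): /b/ precedes the voiceless obstruent /t/, so it devoices to [p] by assimilation. /fitagdabtehs/ → fitagdaptehs.
Rule 2 (intervocalic spirantization): /t/ is a stop between vowels /i/ and /a/, so it spirantizes to the fricative [s]. /fitagdaptehs/ → fisagdaptehs.
Rule 3 (stop-cluster e-epenthesis): /g/ and /d/ form a stop–stop cluster, so [e] is inserted between them. /p/ and /t/ form a stop–stop cluster, so [e] is inserted between them. /fisagdaptehs/ → fisagedapetehs.
Rule 4 (final cluster simplification): /s/ is the second consonant of a word-final cluster /hs/, so it deletes. /fisagedapetehs/ → fisagedapeteh.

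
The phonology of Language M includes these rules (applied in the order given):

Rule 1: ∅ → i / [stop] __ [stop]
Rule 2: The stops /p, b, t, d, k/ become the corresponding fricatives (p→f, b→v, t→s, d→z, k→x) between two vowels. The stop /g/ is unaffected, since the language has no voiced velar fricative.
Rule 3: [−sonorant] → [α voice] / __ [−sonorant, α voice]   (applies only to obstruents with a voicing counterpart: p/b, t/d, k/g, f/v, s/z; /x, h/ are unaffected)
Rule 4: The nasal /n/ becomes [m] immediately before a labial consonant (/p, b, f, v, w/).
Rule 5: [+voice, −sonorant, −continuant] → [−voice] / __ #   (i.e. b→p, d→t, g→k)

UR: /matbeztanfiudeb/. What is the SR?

Rule 1 (stop-cluster i-epenthesis): /t/ and /b/ form a stop–stop cluster, so [i] is inserted between them. /matbeztanfiudeb/ → matibeztanfiudeb.
Rule 2 (intervocalic spirantization): /t/ is a stop between vowels /a/ and /i/, so it spirantizes to the fricative [s]. /b/ is a stop between vowels /i/ and /e/, so it spirantizes to the fricative [v]. /d/ is a stop between vowels /u/ and /e/, so it spirantizes to the fricative [z]. /matibeztanfiudeb/ → masiveztanfiuzeb.
Rule 3 (regressive voicing assimilation): /z/ precedes the voiceless obstruent /t/, so it devoices to [s] by assimilation. /masiveztanfiuzeb/ → masivestanfiuzeb.
Rule 4 (nasal place assimilation): /n/ precedes the labial consonant /f/, so it assimilates in place to [m]. /masivestanfiuzeb/ → masivestamfiuzeb.
Rule 5 (final devoicing): /b/ is a voiced stop in word-final position, so it devoices to [p]. /masivestamfiuzeb/ → masivestamfiuzep.

masivestamfiuzep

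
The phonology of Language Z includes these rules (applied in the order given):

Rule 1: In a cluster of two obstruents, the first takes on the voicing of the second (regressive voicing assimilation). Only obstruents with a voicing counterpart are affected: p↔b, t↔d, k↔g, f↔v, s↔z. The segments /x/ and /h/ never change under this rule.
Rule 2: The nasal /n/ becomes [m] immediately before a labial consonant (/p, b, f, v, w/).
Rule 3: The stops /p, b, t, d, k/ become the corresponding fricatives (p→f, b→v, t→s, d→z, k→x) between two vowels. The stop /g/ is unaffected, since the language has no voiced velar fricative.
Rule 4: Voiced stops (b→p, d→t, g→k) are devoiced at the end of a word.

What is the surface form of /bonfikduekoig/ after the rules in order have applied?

bomfigduexoik

Rule 1 (regressive voicing assimilation): /k/ precedes the voiced obstruent /d/, so it voices to [g] by assimilation. /bonfikduekoig/ → bonfigduekoig.
Rule 2 (nasal place assimilation): /n/ precedes the labial consonant /f/, so it assimilates in place to [m]. /bonfigduekoig/ → bomfigduekoig.
Rule 3 (intervocalic spirantization): /k/ is a stop between vowels /e/ and /o/, so it spirantizes to the fricative [x]. /bomfigduekoig/ → bomfigduexoig.
Rule 4 (final devoicing): /g/ is a voiced stop in word-final position, so it devoices to [k]. /bomfigduexoig/ → bomfigduexoik.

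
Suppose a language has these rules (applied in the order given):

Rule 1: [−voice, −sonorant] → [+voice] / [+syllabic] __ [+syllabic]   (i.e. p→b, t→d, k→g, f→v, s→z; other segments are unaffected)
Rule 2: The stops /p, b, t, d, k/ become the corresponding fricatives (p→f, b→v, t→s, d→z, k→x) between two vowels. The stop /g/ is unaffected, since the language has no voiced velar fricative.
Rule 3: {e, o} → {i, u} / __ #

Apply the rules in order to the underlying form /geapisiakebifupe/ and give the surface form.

geaviziagevivuvi

Rule 1 (intervocalic voicing): /p/ is a voiceless obstruent between vowels /a/ and /i/, so it voices to [b]. /s/ is a voiceless obstruent between vowels /i/ and /i/, so it voices to [z]. /k/ is a voiceless obstruent between vowels /a/ and /e/, so it voices to [g]. /f/ is a voiceless obstruent between vowels /i/ and /u/, so it voices to [v]. /p/ is a voiceless obstruent between vowels /u/ and /e/, so it voices to [b]. /geapisiakebifupe/ → geabiziagebivube.
Rule 2 (intervocalic spirantization): /b/ is a stop between vowels /a/ and /i/, so it spirantizes to the fricative [v]. /b/ is a stop between vowels /e/ and /i/, so it spirantizes to the fricative [v]. /b/ is a stop between vowels /u/ and /e/, so it spirantizes to the fricative [v]. /geabiziagebivube/ → geaviziagevivuve.
Rule 3 (final vowel raising): /e/ is a mid vowel in word-final position, so it raises to [i]. /geaviziagevivuve/ → geaviziagevivuvi.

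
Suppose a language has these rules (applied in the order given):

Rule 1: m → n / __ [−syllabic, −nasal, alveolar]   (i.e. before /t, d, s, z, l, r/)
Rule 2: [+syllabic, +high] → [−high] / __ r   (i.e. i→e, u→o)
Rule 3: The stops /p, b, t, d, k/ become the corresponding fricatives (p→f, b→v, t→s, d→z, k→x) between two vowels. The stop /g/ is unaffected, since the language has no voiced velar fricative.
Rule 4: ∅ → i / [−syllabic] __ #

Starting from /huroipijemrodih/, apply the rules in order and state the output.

Rule 1 (nasal place assimilation): /m/ precedes the alveolar consonant /r/, so it assimilates in place to [n]. /huroipijemrodih/ → huroipijenrodih.
Rule 2 (pre-rhotic lowering): /u/ is a high vowel immediately before /r/, so it lowers to [o]. /huroipijenrodih/ → horoipijenrodih.
Rule 3 (intervocalic spirantization): /p/ is a stop between vowels /i/ and /i/, so it spirantizes to the fricative [f]. /d/ is a stop between vowels /o/ and /i/, so it spirantizes to the fricative [z]. /horoipijenrodih/ → horoifijenrozih.
Rule 4 (final i-epenthesis): the form ends in the consonant /h/, so [i] is inserted word-finally. /horoifijenrozih/ → horoifijenrozihi.

horoifijenrozihi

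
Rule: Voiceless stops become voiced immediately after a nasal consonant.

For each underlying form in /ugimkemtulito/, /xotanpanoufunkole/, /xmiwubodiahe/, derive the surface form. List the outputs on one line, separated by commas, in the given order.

/ugimkemtulito/: /k/ is a voiceless stop immediately after the nasal /m/, so it voices to [g]. /t/ is a voiceless stop immediately after the nasal /m/, so it voices to [d]. → [ugimgemdulito].
/xotanpanoufunkole/: /p/ is a voiceless stop immediately after the nasal /n/, so it voices to [b]. /k/ is a voiceless stop immediately after the nasal /n/, so it voices to [g]. → [xotanbanoufungole].
/xmiwubodiahe/: the rule's environment is not met; surfaces unchanged as [xmiwubodiahe].

ugimgemdulito, xotanbanoufungole, xmiwubodiahe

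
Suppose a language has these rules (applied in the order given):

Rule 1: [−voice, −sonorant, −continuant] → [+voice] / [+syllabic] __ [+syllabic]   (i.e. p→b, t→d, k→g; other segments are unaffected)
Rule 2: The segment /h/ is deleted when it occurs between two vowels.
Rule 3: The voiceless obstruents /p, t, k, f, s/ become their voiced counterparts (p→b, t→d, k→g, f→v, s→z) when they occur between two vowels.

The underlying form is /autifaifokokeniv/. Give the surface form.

audivaivogogeniv

Rule 1 (intervocalic voicing): /t/ is a voiceless stop between vowels /u/ and /i/, so it voices to [d]. /k/ is a voiceless stop between vowels /o/ and /o/, so it voices to [g]. /k/ is a voiceless stop between vowels /o/ and /e/, so it voices to [g]. /autifaifokokeniv/ → audifaifogogeniv.
Rule 2 (intervocalic h-deletion): no segment meets the environment; /audifaifogogeniv/ is unchanged.
Rule 3 (intervocalic voicing): /f/ is a voiceless obstruent between vowels /i/ and /a/, so it voices to [v]. /f/ is a voiceless obstruent between vowels /i/ and /o/, so it voices to [v]. /audifaifogogeniv/ → audivaivogogeniv.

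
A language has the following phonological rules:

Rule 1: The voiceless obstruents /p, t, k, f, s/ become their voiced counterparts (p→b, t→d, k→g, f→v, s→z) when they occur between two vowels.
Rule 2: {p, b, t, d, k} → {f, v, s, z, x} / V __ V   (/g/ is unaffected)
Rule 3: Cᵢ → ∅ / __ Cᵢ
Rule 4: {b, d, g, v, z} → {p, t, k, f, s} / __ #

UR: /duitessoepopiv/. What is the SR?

Rule 1 (intervocalic voicing): /t/ is a voiceless obstruent between vowels /i/ and /e/, so it voices to [d]. /p/ is a voiceless obstruent between vowels /e/ and /o/, so it voices to [b]. /p/ is a voiceless obstruent between vowels /o/ and /i/, so it voices to [b]. /duitessoepopiv/ → duidessoebobiv.
Rule 2 (intervocalic spirantization): /d/ is a stop between vowels /i/ and /e/, so it spirantizes to the fricative [z]. /b/ is a stop between vowels /e/ and /o/, so it spirantizes to the fricative [v]. /b/ is a stop between vowels /o/ and /i/, so it spirantizes to the fricative [v]. /duidessoebobiv/ → duizessoevoviv.
Rule 3 (degemination): /ss/ is a geminate; the first /s/ deletes. /duizessoevoviv/ → duizesoevoviv.
Rule 4 (final devoicing): /v/ is a voiced obstruent in word-final position, so it devoices to [f]. /duizesoevoviv/ → duizesoevovif.

duizesoevovif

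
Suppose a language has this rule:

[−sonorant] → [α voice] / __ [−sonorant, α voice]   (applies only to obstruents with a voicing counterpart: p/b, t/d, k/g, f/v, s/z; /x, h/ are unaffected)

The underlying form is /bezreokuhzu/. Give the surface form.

bezreokuhzu

No segment of /bezreokuhzu/ meets the structural description of the rule, so the form surfaces unchanged.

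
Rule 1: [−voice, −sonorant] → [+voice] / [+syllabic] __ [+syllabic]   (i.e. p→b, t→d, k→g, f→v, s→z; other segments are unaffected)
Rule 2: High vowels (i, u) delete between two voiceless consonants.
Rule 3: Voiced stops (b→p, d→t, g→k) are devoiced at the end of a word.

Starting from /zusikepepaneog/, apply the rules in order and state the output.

zuzigebebaneok

Rule 1 (intervocalic voicing): /s/ is a voiceless obstruent between vowels /u/ and /i/, so it voices to [z]. /k/ is a voiceless obstruent between vowels /i/ and /e/, so it voices to [g]. /p/ is a voiceless obstruent between vowels /e/ and /e/, so it voices to [b]. /p/ is a voiceless obstruent between vowels /e/ and /a/, so it voices to [b]. /zusikepepaneog/ → zuzigebebaneog.
Rule 2 (high vowel syncope): no segment meets the environment; /zuzigebebaneog/ is unchanged.
Rule 3 (final devoicing): /g/ is a voiced stop in word-final position, so it devoices to [k]. /zuzigebebaneog/ → zuzigebebaneok.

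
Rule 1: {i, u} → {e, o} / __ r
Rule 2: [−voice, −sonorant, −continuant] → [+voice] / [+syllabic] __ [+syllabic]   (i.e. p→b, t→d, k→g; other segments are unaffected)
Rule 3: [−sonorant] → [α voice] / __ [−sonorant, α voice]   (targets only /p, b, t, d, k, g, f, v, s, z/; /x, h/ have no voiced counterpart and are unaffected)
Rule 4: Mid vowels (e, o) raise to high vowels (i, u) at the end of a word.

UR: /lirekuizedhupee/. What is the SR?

Rule 1 (pre-rhotic lowering): /i/ is a high vowel immediately before /r/, so it lowers to [e]. /lirekuizedhupee/ → lerekuizedhupee.
Rule 2 (intervocalic voicing): /k/ is a voiceless stop between vowels /e/ and /u/, so it voices to [g]. /p/ is a voiceless stop between vowels /u/ and /e/, so it voices to [b]. /lerekuizedhupee/ → lereguizedhubee.
Rule 3 (regressive voicing assimilation): /d/ precedes the voiceless obstruent /h/, so it devoices to [t] by assimilation. /lereguizedhubee/ → lereguizethubee.
Rule 4 (final vowel raising): /e/ is a mid vowel in word-final position, so it raises to [i]. /lereguizethubee/ → lereguizethubei.

lereguizethubei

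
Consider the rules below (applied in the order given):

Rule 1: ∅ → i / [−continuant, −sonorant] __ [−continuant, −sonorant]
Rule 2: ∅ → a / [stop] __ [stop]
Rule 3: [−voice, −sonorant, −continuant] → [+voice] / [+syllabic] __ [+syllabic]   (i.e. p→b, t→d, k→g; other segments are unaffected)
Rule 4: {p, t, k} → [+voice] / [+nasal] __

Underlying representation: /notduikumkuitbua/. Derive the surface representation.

Rule 1 (stop-cluster i-epenthesis): /t/ and /d/ form a stop–stop cluster, so [i] is inserted between them. /t/ and /b/ form a stop–stop cluster, so [i] is inserted between them. /notduikumkuitbua/ → notiduikumkuitibua.
Rule 2 (stop-cluster a-epenthesis): no segment meets the environment; /notiduikumkuitibua/ is unchanged.
Rule 3 (intervocalic voicing): /t/ is a voiceless stop between vowels /o/ and /i/, so it voices to [d]. /k/ is a voiceless stop between vowels /i/ and /u/, so it voices to [g]. /t/ is a voiceless stop between vowels /i/ and /i/, so it voices to [d]. /notiduikumkuitibua/ → nodiduigumkuidibua.
Rule 4 (post-nasal voicing): /k/ is a voiceless stop immediately after the nasal /m/, so it voices to [g]. /nodiduigumkuidibua/ → nodiduigumguidibua.

nodiduigumguidibua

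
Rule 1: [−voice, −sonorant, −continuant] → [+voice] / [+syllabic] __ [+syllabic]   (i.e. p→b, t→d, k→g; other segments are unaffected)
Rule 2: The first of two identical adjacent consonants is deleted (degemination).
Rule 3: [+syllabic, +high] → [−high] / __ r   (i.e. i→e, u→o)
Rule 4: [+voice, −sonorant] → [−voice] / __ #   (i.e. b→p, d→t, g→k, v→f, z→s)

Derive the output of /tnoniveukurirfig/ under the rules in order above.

Rule 1 (intervocalic voicing): /k/ is a voiceless stop between vowels /u/ and /u/, so it voices to [g]. /tnoniveukurirfig/ → tnoniveugurirfig.
Rule 2 (degemination): no segment meets the environment; /tnoniveugurirfig/ is unchanged.
Rule 3 (pre-rhotic lowering): /u/ is a high vowel immediately before /r/, so it lowers to [o]. /i/ is a high vowel immediately before /r/, so it lowers to [e]. /tnoniveugurirfig/ → tnoniveugorerfig.
Rule 4 (final devoicing): /g/ is a voiced obstruent in word-final position, so it devoices to [k]. /tnoniveugorerfig/ → tnoniveugorerfik.

tnoniveugorerfik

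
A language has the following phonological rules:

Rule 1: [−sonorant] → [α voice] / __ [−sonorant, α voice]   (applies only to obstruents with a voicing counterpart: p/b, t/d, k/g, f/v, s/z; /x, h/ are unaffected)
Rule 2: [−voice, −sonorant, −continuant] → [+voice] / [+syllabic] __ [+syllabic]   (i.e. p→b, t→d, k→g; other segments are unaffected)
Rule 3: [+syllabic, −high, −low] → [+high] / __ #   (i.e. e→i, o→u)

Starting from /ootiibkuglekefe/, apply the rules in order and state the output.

oodiipkuglegefi

Rule 1 (regressive voicing assimilation): /b/ precedes the voiceless obstruent /k/, so it devoices to [p] by assimilation. /ootiibkuglekefe/ → ootiipkuglekefe.
Rule 2 (intervocalic voicing): /t/ is a voiceless stop between vowels /o/ and /i/, so it voices to [d]. /k/ is a voiceless stop between vowels /e/ and /e/, so it voices to [g]. /ootiipkuglekefe/ → oodiipkuglegefe.
Rule 3 (final vowel raising): /e/ is a mid vowel in word-final position, so it raises to [i]. /oodiipkuglegefe/ → oodiipkuglegefi.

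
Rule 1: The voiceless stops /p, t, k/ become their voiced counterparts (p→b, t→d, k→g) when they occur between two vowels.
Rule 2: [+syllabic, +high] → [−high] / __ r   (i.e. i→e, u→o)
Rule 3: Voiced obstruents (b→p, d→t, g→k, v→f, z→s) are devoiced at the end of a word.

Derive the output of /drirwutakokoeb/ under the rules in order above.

Rule 1 (intervocalic voicing): /t/ is a voiceless stop between vowels /u/ and /a/, so it voices to [d]. /k/ is a voiceless stop between vowels /a/ and /o/, so it voices to [g]. /k/ is a voiceless stop between vowels /o/ and /o/, so it voices to [g]. /drirwutakokoeb/ → drirwudagogoeb.
Rule 2 (pre-rhotic lowering): /i/ is a high vowel immediately before /r/, so it lowers to [e]. /drirwudagogoeb/ → drerwudagogoeb.
Rule 3 (final devoicing): /b/ is a voiced obstruent in word-final position, so it devoices to [p]. /drerwudagogoeb/ → drerwudagogoep.

drerwudagogoep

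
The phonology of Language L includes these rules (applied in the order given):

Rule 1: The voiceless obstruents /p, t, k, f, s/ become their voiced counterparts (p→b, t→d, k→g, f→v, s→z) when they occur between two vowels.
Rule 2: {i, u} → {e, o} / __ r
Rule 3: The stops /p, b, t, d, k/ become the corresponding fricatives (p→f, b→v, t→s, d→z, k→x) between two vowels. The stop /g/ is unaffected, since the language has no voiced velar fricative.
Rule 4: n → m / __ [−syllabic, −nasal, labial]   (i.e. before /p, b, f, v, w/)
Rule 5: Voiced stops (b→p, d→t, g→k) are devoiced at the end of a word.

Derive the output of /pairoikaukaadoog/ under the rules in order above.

Rule 1 (intervocalic voicing): /k/ is a voiceless obstruent between vowels /i/ and /a/, so it voices to [g]. /k/ is a voiceless obstruent between vowels /u/ and /a/, so it voices to [g]. /pairoikaukaadoog/ → pairoigaugaadoog.
Rule 2 (pre-rhotic lowering): /i/ is a high vowel immediately before /r/, so it lowers to [e]. /pairoigaugaadoog/ → paeroigaugaadoog.
Rule 3 (intervocalic spirantization): /d/ is a stop between vowels /a/ and /o/, so it spirantizes to the fricative [z]. /paeroigaugaadoog/ → paeroigaugaazoog.
Rule 4 (nasal place assimilation): no segment meets the environment; /paeroigaugaazoog/ is unchanged.
Rule 5 (final devoicing): /g/ is a voiced stop in word-final position, so it devoices to [k]. /paeroigaugaazoog/ → paeroigaugaazook.

paeroigaugaazook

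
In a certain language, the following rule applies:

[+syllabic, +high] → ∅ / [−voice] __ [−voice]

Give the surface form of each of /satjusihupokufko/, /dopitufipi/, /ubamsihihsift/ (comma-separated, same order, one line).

satjushpokfko, doptfpi, ubamshhsft

/satjusihupokufko/: /i/ is a high vowel flanked by voiceless consonants /s/ and /h/, so it deletes. /u/ is a high vowel flanked by voiceless consonants /h/ and /p/, so it deletes. /u/ is a high vowel flanked by voiceless consonants /k/ and /f/, so it deletes. → [satjushpokfko].
/dopitufipi/: /i/ is a high vowel flanked by voiceless consonants /p/ and /t/, so it deletes. /u/ is a high vowel flanked by voiceless consonants /t/ and /f/, so it deletes. /i/ is a high vowel flanked by voiceless consonants /f/ and /p/, so it deletes. → [doptfpi].
/ubamsihihsift/: /i/ is a high vowel flanked by voiceless consonants /s/ and /h/, so it deletes. /i/ is a high vowel flanked by voiceless consonants /h/ and /h/, so it deletes. /i/ is a high vowel flanked by voiceless consonants /s/ and /f/, so it deletes. → [ubamshhsft].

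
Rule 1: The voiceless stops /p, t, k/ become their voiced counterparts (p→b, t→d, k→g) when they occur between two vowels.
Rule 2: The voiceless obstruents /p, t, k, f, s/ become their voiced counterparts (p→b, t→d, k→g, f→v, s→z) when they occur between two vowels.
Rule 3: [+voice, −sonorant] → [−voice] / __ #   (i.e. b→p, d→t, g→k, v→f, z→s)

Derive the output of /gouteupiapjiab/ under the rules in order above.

Rule 1 (intervocalic voicing): /t/ is a voiceless stop between vowels /u/ and /e/, so it voices to [d]. /p/ is a voiceless stop between vowels /u/ and /i/, so it voices to [b]. /gouteupiapjiab/ → goudeubiapjiab.
Rule 2 (intervocalic voicing): no segment meets the environment; /goudeubiapjiab/ is unchanged.
Rule 3 (final devoicing): /b/ is a voiced obstruent in word-final position, so it devoices to [p]. /goudeubiapjiab/ → goudeubiapjiap.

goudeubiapjiap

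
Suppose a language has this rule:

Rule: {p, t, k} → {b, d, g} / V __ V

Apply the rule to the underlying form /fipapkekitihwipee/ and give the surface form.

Scanning /fipapkekitihwipee/: /p/ is a voiceless stop between vowels /i/ and /a/, so it voices to [b]; /p/ at position 5 is not in the conditioning environment; /k/ at position 6 is not in the conditioning environment; /k/ is a voiceless stop between vowels /e/ and /i/, so it voices to [g]; /t/ is a voiceless stop between vowels /i/ and /i/, so it voices to [d]; /p/ is a voiceless stop between vowels /i/ and /e/, so it voices to [b].
Result: [fibapkegidihwibee].

fibapkegidihwibee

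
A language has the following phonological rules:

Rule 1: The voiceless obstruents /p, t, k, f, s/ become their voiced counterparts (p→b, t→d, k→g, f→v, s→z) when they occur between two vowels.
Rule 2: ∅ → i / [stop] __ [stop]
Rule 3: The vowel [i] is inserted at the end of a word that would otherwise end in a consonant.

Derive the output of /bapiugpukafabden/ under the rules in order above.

babiugipugavabideni

Rule 1 (intervocalic voicing): /p/ is a voiceless obstruent between vowels /a/ and /i/, so it voices to [b]. /k/ is a voiceless obstruent between vowels /u/ and /a/, so it voices to [g]. /f/ is a voiceless obstruent between vowels /a/ and /a/, so it voices to [v]. /bapiugpukafabden/ → babiugpugavabden.
Rule 2 (stop-cluster i-epenthesis): /g/ and /p/ form a stop–stop cluster, so [i] is inserted between them. /b/ and /d/ form a stop–stop cluster, so [i] is inserted between them. /babiugpugavabden/ → babiugipugavabiden.
Rule 3 (final i-epenthesis): the form ends in the consonant /n/, so [i] is inserted word-finally. /babiugipugavabiden/ → babiugipugavabideni.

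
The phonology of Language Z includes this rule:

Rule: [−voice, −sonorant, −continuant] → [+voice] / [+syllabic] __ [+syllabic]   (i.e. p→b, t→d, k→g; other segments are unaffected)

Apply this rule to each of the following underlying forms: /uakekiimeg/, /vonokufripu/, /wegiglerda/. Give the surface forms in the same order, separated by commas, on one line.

uagegiimeg, vonogufribu, wegiglerda

/uakekiimeg/: /k/ is a voiceless stop between vowels /a/ and /e/, so it voices to [g]. /k/ is a voiceless stop between vowels /e/ and /i/, so it voices to [g]. → [uagegiimeg].
/vonokufripu/: /k/ is a voiceless stop between vowels /o/ and /u/, so it voices to [g]. /p/ is a voiceless stop between vowels /i/ and /u/, so it voices to [b]. → [vonogufribu].
/wegiglerda/: the rule's environment is not met; surfaces unchanged as [wegiglerda].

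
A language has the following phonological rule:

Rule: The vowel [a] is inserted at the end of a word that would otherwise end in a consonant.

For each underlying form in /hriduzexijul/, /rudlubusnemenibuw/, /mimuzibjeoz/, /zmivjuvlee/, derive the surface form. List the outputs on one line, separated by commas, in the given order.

/hriduzexijul/: the form ends in the consonant /l/, so [a] is inserted word-finally. → [hriduzexijula].
/rudlubusnemenibuw/: the form ends in the consonant /w/, so [a] is inserted word-finally. → [rudlubusnemenibuwa].
/mimuzibjeoz/: the form ends in the consonant /z/, so [a] is inserted word-finally. → [mimuzibjeoza].
/zmivjuvlee/: the rule's environment is not met; surfaces unchanged as [zmivjuvlee].

hriduzexijula, rudlubusnemenibuwa, mimuzibjeoza, zmivjuvlee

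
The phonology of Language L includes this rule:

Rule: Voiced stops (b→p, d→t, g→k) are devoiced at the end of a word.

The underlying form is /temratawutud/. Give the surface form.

temratawutut

/d/ is a voiced stop in word-final position, so it devoices to [t].
Surface form: [temratawutut].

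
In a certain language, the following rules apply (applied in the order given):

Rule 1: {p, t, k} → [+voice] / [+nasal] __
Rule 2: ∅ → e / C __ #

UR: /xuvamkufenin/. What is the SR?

xuvamgufenine

Rule 1 (post-nasal voicing): /k/ is a voiceless stop immediately after the nasal /m/, so it voices to [g]. /xuvamkufenin/ → xuvamgufenin.
Rule 2 (final e-epenthesis): the form ends in the consonant /n/, so [e] is inserted word-finally. /xuvamgufenin/ → xuvamgufenine.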